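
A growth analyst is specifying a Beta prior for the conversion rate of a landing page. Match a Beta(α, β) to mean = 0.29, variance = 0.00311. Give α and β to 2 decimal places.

By moment matching, α+β = μ(1−μ)/σ² − 1 = (0.29·0.71)/0.00311 − 1 = 66.2058 − 1 = 65.2058.
Since α/(α+β) = μ, α = 0.29·65.2058 = 18.91 and β = 0.71·65.2058 = 46.30.

α = 18.91, β = 46.30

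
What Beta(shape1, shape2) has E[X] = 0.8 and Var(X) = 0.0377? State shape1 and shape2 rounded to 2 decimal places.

Let s = shape1+shape2. The Beta variance is μ(1−μ)/(s+1).
So s+1 = μ(1−μ)/σ² = (0.8×0.2)/0.0377 = 0.16/0.0377 = 4.2440, giving s = 3.2440.
Then shape1 = μs = 0.8×3.2440 = 2.60 and shape2 = (1−μ)s = 0.2×3.2440 = 0.65.

shape1 = 2.60, shape2 = 0.65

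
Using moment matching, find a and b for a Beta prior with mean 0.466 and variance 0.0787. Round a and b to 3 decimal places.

a = 1.007, b = 1.154

By moment matching, a+b = μ(1−μ)/σ² − 1 = (0.466·0.534)/0.0787 − 1 = 3.1619 − 1 = 2.1619.
Since a/(a+b) = μ, a = 0.466·2.1619 = 1.007 and b = 0.534·2.1619 = 1.154.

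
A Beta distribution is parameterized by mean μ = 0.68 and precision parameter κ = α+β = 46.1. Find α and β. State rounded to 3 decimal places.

α = 31.348, β = 14.752

Split κ in proportion μ : (1−μ): α = 0.68·46.1 = 31.348, β = 46.1 − 31.348 = 14.752.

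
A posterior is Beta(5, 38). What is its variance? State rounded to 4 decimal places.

0.0023

α+β = 43 and αβ = 190, so Var = αβ/[(α+β)²(α+β+1)] = 190/81356 = 0.0023.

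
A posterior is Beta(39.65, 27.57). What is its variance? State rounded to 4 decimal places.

0.0035

μ = 39.65/67.22 = 0.589854; Var = μ(1−μ)/(α+β+1) = 0.2419262/68.22 = 0.0035.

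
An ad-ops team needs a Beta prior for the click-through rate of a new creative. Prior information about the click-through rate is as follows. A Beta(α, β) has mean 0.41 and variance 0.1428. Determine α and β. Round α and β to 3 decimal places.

α = 0.285, β = 0.409

By moment matching, α+β = μ(1−μ)/σ² − 1 = (0.41·0.59)/0.1428 − 1 = 1.6940 − 1 = 0.6940.
Since α/(α+β) = μ, α = 0.41·0.6940 = 0.285 and β = 0.59·0.6940 = 0.409.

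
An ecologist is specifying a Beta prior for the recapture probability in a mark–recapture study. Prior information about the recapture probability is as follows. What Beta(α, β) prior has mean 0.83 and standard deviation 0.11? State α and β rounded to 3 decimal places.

α = 8.849, β = 1.812

σ² = 0.11² = 0.0121.
With s = α+β, Var = μ(1−μ)/(s+1), so s+1 = (0.83×0.17)/0.0121 = 11.6612 and s = 10.6612.
α = μs = 8.849, β = (1−μ)s = 1.812.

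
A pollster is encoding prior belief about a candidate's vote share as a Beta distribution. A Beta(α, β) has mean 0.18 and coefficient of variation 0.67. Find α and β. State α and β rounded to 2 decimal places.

α = 1.65, β = 7.50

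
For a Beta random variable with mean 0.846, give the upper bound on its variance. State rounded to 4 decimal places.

0.1303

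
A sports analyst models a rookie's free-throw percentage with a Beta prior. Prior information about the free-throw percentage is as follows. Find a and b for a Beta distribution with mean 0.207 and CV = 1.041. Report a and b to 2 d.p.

a = 0.52, b = 2.01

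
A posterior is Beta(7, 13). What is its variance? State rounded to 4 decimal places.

0.0108

μ = 7/20 = 0.350000; Var = μ(1−μ)/(α+β+1) = 0.2275000/21 = 0.0108.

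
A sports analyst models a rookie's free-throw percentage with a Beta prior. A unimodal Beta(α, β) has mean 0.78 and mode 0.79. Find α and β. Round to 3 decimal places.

α = 45.240, β = 12.760

Let s = α+β. Mean gives α = μs = 0.78s; mode gives (α−1)/(s−2) = 0.79.
Substituting: 0.78s − 1 = 0.79(s−2) = 0.79s − 1.58, so -0.01s = -0.58 and s = 58.0000.
Then α = 0.78×58.0000 = 45.240 and β = s−α = 12.760.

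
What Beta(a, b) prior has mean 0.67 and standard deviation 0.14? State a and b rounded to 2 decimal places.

Variance = 0.14² = 0.0196. The moment-matching identity a+b = μ(1−μ)/Var − 1 gives
a+b = 0.2211/0.0196 − 1 = 10.2806, so a = μ·10.2806 = 6.89 and b = (1−μ)·10.2806 = 3.39.

a = 6.89, b = 3.39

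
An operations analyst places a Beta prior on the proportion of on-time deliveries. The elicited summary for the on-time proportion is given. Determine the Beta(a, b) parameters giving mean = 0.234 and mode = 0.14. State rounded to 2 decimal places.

a = 1.79, b = 5.87

With s = a+b: μ = a/s and mode = (a−1)/(s−2). Eliminating a = μs,
μs − 1 = m(s−2) ⇒ s(μ−m) = 1−2m ⇒ s = 0.72/0.094 = 7.6596.
So a = μs = 1.79, b = (1−μ)s = 5.87.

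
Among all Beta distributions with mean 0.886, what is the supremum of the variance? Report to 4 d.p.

0.1010

For fixed mean μ the Beta variance is μ(1−μ)/(α+β+1), increasing as α+β decreases.
Its least upper bound (not attained) is μ(1−μ) = 0.886·0.114 = 0.1010.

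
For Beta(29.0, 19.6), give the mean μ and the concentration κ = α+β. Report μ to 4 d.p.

κ = α+β = 29.0+19.6 = 48.6; μ = α/κ = 29.0/48.6 = 0.5967.

μ = 0.5967, κ = 48.6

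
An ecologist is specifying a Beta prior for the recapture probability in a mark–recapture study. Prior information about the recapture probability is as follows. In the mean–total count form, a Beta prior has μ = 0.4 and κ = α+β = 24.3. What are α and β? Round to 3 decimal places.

α = μκ = 0.4×24.3 = 9.720 and β = (1−μ)κ = 0.6×24.3 = 14.580.

α = 9.720, β = 14.580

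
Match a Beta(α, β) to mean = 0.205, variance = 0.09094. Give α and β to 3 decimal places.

Let s = α+β. The Beta variance is μ(1−μ)/(s+1).
So s+1 = μ(1−μ)/σ² = (0.205×0.795)/0.09094 = 0.162975/0.09094 = 1.7921, giving s = 0.7921.
Then α = μs = 0.205×0.7921 = 0.162 and β = (1−μ)s = 0.795×0.7921 = 0.630.

α = 0.162, β = 0.630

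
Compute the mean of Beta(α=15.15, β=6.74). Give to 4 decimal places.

0.6921

The Beta mean is α/(α+β) = 15.15/(15.15+6.74) = 0.6921.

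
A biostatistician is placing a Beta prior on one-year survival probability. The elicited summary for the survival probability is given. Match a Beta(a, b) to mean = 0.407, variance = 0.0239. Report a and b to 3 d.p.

Write ν = a+b; then a = μν and Var = μ(1−μ)/(ν+1).
ν = μ(1−μ)/Var − 1 = 0.241351/0.0239 − 1 = 9.0984.
a = 0.407·9.0984 = 3.703, b = 0.593·9.0984 = 5.395.

a = 3.703, b = 5.395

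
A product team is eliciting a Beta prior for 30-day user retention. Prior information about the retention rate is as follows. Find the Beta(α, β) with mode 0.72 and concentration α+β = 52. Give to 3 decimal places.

α = 37.000, β = 15.000

For α,β>1 the mode is (α−1)/(α+β−2), so α = mode·(κ−2)+1 = 0.72×50+1 = 37.000.
And β = (1−mode)·(κ−2)+1 = 0.28×50+1 = 15.000.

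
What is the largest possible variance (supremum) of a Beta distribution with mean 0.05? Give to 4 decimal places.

For fixed mean μ the Beta variance is μ(1−μ)/(α+β+1), increasing as α+β decreases.
Its least upper bound (not attained) is μ(1−μ) = 0.05·0.95 = 0.0475.

0.0475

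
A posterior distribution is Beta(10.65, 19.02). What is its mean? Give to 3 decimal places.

0.359

The Beta mean is α/(α+β) = 10.65/(10.65+19.02) = 0.359.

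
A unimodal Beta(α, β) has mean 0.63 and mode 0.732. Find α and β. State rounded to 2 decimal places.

α = 2.87, β = 1.68

With s = α+β: μ = α/s and mode = (α−1)/(s−2). Eliminating α = μs,
μs − 1 = m(s−2) ⇒ s(μ−m) = 1−2m ⇒ s = -0.464/-0.102 = 4.5490.
So α = μs = 2.87, β = (1−μ)s = 1.68.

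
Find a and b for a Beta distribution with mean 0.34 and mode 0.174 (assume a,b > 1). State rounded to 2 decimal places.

a = 1.34, b = 2.59

With s = a+b: μ = a/s and mode = (a−1)/(s−2). Eliminating a = μs,
μs − 1 = m(s−2) ⇒ s(μ−m) = 1−2m ⇒ s = 0.652/0.166 = 3.9277.
So a = μs = 1.34, b = (1−μ)s = 2.59.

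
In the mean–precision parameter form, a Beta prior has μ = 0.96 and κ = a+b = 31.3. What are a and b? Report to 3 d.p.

a = 30.048, b = 1.252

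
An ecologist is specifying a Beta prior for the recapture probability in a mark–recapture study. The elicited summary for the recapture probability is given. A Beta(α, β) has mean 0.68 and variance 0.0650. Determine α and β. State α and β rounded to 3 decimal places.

By moment matching, α+β = μ(1−μ)/σ² − 1 = (0.68·0.32)/0.0650 − 1 = 3.3477 − 1 = 2.3477.
Since α/(α+β) = μ, α = 0.68·2.3477 = 1.596 and β = 0.32·2.3477 = 0.751.

α = 1.596, β = 0.751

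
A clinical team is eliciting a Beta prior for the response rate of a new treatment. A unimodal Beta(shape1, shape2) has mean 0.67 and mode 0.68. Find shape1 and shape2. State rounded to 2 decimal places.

shape1 = 24.12, shape2 = 11.88

Let s = shape1+shape2. Mean gives shape1 = μs = 0.67s; mode gives (shape1−1)/(s−2) = 0.68.
Substituting: 0.67s − 1 = 0.68(s−2) = 0.68s − 1.36, so -0.01s = -0.36 and s = 36.0000.
Then shape1 = 0.67×36.0000 = 24.12 and shape2 = s−shape1 = 11.88.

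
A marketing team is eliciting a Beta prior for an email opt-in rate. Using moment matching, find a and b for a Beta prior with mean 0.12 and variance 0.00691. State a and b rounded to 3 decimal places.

By moment matching, a+b = μ(1−μ)/σ² − 1 = (0.12·0.88)/0.00691 − 1 = 15.2822 − 1 = 14.2822.
Since a/(a+b) = μ, a = 0.12·14.2822 = 1.714 and b = 0.88·14.2822 = 12.568.

a = 1.714, b = 12.568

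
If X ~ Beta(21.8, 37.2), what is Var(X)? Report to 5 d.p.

α+β = 59.0 and αβ = 810.96, so Var = αβ/[(α+β)²(α+β+1)] = 810.96/208860.000 = 0.00388.

0.00388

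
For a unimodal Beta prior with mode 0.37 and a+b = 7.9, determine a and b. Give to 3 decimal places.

a = 3.183, b = 4.717

Mode = (a−1)/(κ−2) with κ = a+b, so a−1 = 0.37·5.9 = 2.183.
a = 3.183; b = κ − a = 4.717.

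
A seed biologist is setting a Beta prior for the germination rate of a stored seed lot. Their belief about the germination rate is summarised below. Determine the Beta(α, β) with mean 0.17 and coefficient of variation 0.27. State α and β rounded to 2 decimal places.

Var = (CV·μ)² = (0.27×0.17)² = 0.002107.
α+β = μ(1−μ)/Var − 1 = 0.1411/0.002107 − 1 = 65.9733.
Thus α = 0.17·65.9733 = 11.22 and β = 0.83·65.9733 = 54.76.

α = 11.22, β = 54.76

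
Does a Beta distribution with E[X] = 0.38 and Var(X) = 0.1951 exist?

The Beta variance bound is σ² < μ(1−μ).
Here μ(1−μ) = 0.38×0.62 = 0.2356, and 0.1951 < 0.2356.

Yes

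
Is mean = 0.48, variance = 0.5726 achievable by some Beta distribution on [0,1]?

No

The Beta variance bound is σ² < μ(1−μ).
Here μ(1−μ) = 0.48×0.52 = 0.2496, and 0.5726 ≥ 0.2496.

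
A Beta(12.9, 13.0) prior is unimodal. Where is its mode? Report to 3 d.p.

The density x^(α−1)(1−x)^(β−1) is maximised at (α−1)/(α+β−2) = 11.9/23.9 = 0.498.

0.498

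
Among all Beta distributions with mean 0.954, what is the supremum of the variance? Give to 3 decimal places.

0.044

For fixed mean μ the Beta variance is μ(1−μ)/(α+β+1), increasing as α+β decreases.
Its least upper bound (not attained) is μ(1−μ) = 0.954·0.046 = 0.044.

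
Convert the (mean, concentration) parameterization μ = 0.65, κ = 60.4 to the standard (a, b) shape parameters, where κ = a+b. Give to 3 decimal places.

a = 39.260, b = 21.140

a = μκ = 0.65×60.4 = 39.260 and b = (1−μ)κ = 0.35×60.4 = 21.140.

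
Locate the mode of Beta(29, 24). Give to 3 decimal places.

0.549

With α,β > 1, mode = (α−1)/(α+β−2) = 28/51 = 0.549.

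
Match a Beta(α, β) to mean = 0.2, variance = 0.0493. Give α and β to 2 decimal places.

Write ν = α+β; then α = μν and Var = μ(1−μ)/(ν+1).
ν = μ(1−μ)/Var − 1 = 0.16/0.0493 − 1 = 2.2454.
α = 0.2·2.2454 = 0.45, β = 0.8·2.2454 = 1.80.

α = 0.45, β = 1.80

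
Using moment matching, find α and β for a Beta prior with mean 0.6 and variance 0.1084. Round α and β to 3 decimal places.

α = 0.728, β = 0.486

Write ν = α+β; then α = μν and Var = μ(1−μ)/(ν+1).
ν = μ(1−μ)/Var − 1 = 0.24/0.1084 − 1 = 1.2140.
α = 0.6·1.2140 = 0.728, β = 0.4·1.2140 = 0.486.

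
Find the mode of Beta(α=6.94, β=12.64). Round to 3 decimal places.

With α,β > 1, mode = (α−1)/(α+β−2) = 5.94/17.58 = 0.338.

0.338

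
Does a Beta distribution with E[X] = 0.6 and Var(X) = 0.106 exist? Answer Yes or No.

For any Beta, Var(X) < E[X]·(1−E[X]).
Here μ(1−μ) = 0.6×0.4 = 0.24, and 0.106 < 0.24.

Yes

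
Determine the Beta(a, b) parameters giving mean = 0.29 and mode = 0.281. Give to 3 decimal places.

Let s = a+b. Mean gives a = μs = 0.29s; mode gives (a−1)/(s−2) = 0.281.
Substituting: 0.29s − 1 = 0.281(s−2) = 0.281s − 0.562, so 0.009s = 0.438 and s = 48.6667.
Then a = 0.29×48.6667 = 14.113 and b = s−a = 34.553.

a = 14.113, b = 34.553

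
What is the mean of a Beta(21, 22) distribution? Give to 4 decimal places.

0.4884

The Beta mean is α/(α+β) = 21/(21+22) = 0.4884.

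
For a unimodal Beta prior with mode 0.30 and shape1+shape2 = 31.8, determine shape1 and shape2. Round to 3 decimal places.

For shape1,shape2>1 the mode is (shape1−1)/(shape1+shape2−2), so shape1 = mode·(κ−2)+1 = 0.30×29.8+1 = 9.940.
And shape2 = (1−mode)·(κ−2)+1 = 0.70×29.8+1 = 21.860.

shape1 = 9.940, shape2 = 21.860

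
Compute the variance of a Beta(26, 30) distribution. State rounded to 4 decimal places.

0.0044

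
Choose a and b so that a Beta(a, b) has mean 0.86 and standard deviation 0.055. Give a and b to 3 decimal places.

First σ² = 0.003025. Setting a = μn, b = (1−μ)n with n = a+b,
μ(1−μ)/(n+1) = 0.003025 ⇒ n+1 = 0.1204/0.003025 = 39.8017 ⇒ n = 38.8017.
Hence a = 0.86×38.8017 = 33.369, b = 0.14×38.8017 = 5.432.

a = 33.369, b = 5.432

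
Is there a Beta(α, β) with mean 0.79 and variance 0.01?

The Beta variance bound is σ² < μ(1−μ).
Here μ(1−μ) = 0.79×0.21 = 0.1659, and 0.01 < 0.1659.

Yes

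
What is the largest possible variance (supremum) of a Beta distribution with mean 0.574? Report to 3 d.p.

0.245

For fixed mean μ the Beta variance is μ(1−μ)/(α+β+1), increasing as α+β decreases.
Its least upper bound (not attained) is μ(1−μ) = 0.574·0.426 = 0.245.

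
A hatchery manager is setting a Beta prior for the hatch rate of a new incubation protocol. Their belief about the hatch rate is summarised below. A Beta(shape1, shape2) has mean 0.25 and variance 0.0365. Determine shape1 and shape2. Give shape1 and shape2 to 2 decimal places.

shape1 = 1.03, shape2 = 3.10

Write ν = shape1+shape2; then shape1 = μν and Var = μ(1−μ)/(ν+1).
ν = μ(1−μ)/Var − 1 = 0.1875/0.0365 − 1 = 4.1370.
shape1 = 0.25·4.1370 = 1.03, shape2 = 0.75·4.1370 = 3.10.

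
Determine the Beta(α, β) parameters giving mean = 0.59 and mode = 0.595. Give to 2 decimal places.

With s = α+β: μ = α/s and mode = (α−1)/(s−2). Eliminating α = μs,
μs − 1 = m(s−2) ⇒ s(μ−m) = 1−2m ⇒ s = -0.190/-0.005 = 38.0000.
So α = μs = 22.42, β = (1−μ)s = 15.58.

α = 22.42, β = 15.58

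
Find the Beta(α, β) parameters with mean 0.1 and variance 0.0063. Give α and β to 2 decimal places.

α = 1.33, β = 11.96

By moment matching, α+β = μ(1−μ)/σ² − 1 = (0.1·0.9)/0.0063 − 1 = 14.2857 − 1 = 13.2857.
Since α/(α+β) = μ, α = 0.1·13.2857 = 1.33 and β = 0.9·13.2857 = 11.96.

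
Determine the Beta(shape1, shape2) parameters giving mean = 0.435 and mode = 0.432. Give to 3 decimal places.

shape1 = 19.720, shape2 = 25.613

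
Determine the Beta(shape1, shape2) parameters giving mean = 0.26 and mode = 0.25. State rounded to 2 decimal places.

shape1 = 13.00, shape2 = 37.00

With s = shape1+shape2: μ = shape1/s and mode = (shape1−1)/(s−2). Eliminating shape1 = μs,
μs − 1 = m(s−2) ⇒ s(μ−m) = 1−2m ⇒ s = 0.50/0.01 = 50.0000.
So shape1 = μs = 13.00, shape2 = (1−μ)s = 37.00.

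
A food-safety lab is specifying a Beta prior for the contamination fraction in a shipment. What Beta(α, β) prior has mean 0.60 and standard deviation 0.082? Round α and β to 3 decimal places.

α = 20.816, β = 13.877

Variance = 0.082² = 0.006724. The moment-matching identity α+β = μ(1−μ)/Var − 1 gives
α+β = 0.2400/0.006724 − 1 = 34.6930, so α = μ·34.6930 = 20.816 and β = (1−μ)·34.6930 = 13.877.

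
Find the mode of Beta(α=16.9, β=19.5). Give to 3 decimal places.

0.462

With α,β > 1, mode = (α−1)/(α+β−2) = 15.9/34.4 = 0.462.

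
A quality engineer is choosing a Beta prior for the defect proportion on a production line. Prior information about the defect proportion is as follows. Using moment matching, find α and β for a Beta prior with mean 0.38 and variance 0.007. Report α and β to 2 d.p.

Let s = α+β. The Beta variance is μ(1−μ)/(s+1).
So s+1 = μ(1−μ)/σ² = (0.38×0.62)/0.007 = 0.2356/0.007 = 33.6571, giving s = 32.6571.
Then α = μs = 0.38×32.6571 = 12.41 and β = (1−μ)s = 0.62×32.6571 = 20.25.

α = 12.41, β = 20.25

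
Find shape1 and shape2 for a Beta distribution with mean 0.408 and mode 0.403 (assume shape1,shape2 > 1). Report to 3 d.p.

shape1 = 15.830, shape2 = 22.970

Let s = shape1+shape2. Mean gives shape1 = μs = 0.408s; mode gives (shape1−1)/(s−2) = 0.403.
Substituting: 0.408s − 1 = 0.403(s−2) = 0.403s − 0.806, so 0.005s = 0.194 and s = 38.8000.
Then shape1 = 0.408×38.8000 = 15.830 and shape2 = s−shape1 = 22.970.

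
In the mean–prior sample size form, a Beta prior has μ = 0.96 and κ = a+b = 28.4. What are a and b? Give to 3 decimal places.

a = μκ = 0.96×28.4 = 27.264 and b = (1−μ)κ = 0.04×28.4 = 1.136.

a = 27.264, b = 1.136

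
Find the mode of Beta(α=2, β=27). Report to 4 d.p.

0.0370

With α,β > 1, mode = (α−1)/(α+β−2) = 1/27 = 0.0370.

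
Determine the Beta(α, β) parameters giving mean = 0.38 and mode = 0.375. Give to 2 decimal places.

α = 19.00, β = 31.00

Let s = α+β. Mean gives α = μs = 0.38s; mode gives (α−1)/(s−2) = 0.375.
Substituting: 0.38s − 1 = 0.375(s−2) = 0.375s − 0.750, so 0.005s = 0.250 and s = 50.0000.
Then α = 0.38×50.0000 = 19.00 and β = s−α = 31.00.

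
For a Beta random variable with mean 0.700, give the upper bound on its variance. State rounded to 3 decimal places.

Var = μ(1−μ)/(α+β+1), which approaches μ(1−μ) as α+β → 0.
So the supremum is μ(1−μ) = 0.700×0.300 = 0.210.

0.210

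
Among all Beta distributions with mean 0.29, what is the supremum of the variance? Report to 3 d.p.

For fixed mean μ the Beta variance is μ(1−μ)/(α+β+1), increasing as α+β decreases.
Its least upper bound (not attained) is μ(1−μ) = 0.29·0.71 = 0.206.

0.206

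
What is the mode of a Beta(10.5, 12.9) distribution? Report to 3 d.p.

With α,β > 1, mode = (α−1)/(α+β−2) = 9.5/21.4 = 0.444.

0.444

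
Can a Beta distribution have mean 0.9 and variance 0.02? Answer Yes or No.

Yes

A Beta with mean μ has variance μ(1−μ)/(α+β+1) < μ(1−μ).
Here μ(1−μ) = 0.9×0.1 = 0.09, and 0.02 < 0.09.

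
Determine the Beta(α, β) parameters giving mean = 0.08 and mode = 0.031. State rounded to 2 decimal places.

α = 1.53, β = 17.61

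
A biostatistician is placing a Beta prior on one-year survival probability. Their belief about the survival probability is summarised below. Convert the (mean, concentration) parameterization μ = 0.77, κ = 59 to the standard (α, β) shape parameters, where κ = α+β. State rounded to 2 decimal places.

α = 45.43, β = 13.57

Split κ in proportion μ : (1−μ): α = 0.77·59 = 45.43, β = 59 − 45.43 = 13.57.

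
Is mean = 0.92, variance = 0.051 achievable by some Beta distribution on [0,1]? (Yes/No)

Yes

The Beta variance bound is σ² < μ(1−μ).
Here μ(1−μ) = 0.92×0.08 = 0.0736, and 0.051 < 0.0736.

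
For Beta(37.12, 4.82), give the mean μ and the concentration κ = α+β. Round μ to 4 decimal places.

κ = α+β = 37.12+4.82 = 41.94; μ = α/κ = 37.12/41.94 = 0.8851.

μ = 0.8851, κ = 41.94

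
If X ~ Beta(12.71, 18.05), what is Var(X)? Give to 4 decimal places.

0.0076

μ = 12.71/30.76 = 0.413199; Var = μ(1−μ)/(α+β+1) = 0.2424656/31.76 = 0.0076.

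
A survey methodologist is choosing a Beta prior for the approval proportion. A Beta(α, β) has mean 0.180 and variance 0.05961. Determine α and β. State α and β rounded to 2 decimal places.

α = 0.27, β = 1.21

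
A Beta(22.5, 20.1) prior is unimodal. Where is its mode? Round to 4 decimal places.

With α,β > 1, mode = (α−1)/(α+β−2) = 21.5/40.6 = 0.5296.

0.5296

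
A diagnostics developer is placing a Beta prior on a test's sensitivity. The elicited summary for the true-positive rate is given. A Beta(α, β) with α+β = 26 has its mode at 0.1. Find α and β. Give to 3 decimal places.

α = 3.400, β = 22.600

Since the density peak of Beta(α,β) is at (α−1)/(α+β−2),
α = 1 + 0.1(26−2) = 3.400 and β = 26 − 3.400 = 22.600.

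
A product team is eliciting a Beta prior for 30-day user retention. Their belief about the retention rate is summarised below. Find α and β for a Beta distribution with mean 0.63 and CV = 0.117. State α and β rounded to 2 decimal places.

α = 26.40, β = 15.50

Var = (CV·μ)² = (0.117×0.63)² = 0.005433.
α+β = μ(1−μ)/Var − 1 = 0.2331/0.005433 − 1 = 41.9032.
Thus α = 0.63·41.9032 = 26.40 and β = 0.37·41.9032 = 15.50.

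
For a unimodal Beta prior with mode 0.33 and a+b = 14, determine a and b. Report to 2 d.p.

For a,b>1 the mode is (a−1)/(a+b−2), so a = mode·(κ−2)+1 = 0.33×12+1 = 4.96.
And b = (1−mode)·(κ−2)+1 = 0.67×12+1 = 9.04.

a = 4.96, b = 9.04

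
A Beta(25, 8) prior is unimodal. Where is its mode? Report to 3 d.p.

With α,β > 1, mode = (α−1)/(α+β−2) = 24/31 = 0.774.

0.774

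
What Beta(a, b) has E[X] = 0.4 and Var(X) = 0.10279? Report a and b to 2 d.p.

By moment matching, a+b = μ(1−μ)/σ² − 1 = (0.4·0.6)/0.10279 − 1 = 2.3349 − 1 = 1.3349.
Since a/(a+b) = μ, a = 0.4·1.3349 = 0.53 and b = 0.6·1.3349 = 0.80.

a = 0.53, b = 0.80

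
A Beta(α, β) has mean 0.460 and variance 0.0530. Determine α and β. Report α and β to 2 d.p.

Let s = α+β. The Beta variance is μ(1−μ)/(s+1).
So s+1 = μ(1−μ)/σ² = (0.460×0.540)/0.0530 = 0.248400/0.0530 = 4.6868, giving s = 3.6868.
Then α = μs = 0.460×3.6868 = 1.70 and β = (1−μ)s = 0.540×3.6868 = 1.99.

α = 1.70, β = 1.99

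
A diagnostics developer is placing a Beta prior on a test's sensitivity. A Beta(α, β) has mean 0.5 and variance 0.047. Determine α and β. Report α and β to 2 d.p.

Write ν = α+β; then α = μν and Var = μ(1−μ)/(ν+1).
ν = μ(1−μ)/Var − 1 = 0.25/0.047 − 1 = 4.3191.
α = 0.5·4.3191 = 2.16, β = 0.5·4.3191 = 2.16.

α = 2.16, β = 2.16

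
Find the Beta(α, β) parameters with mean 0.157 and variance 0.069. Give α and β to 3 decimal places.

α = 0.144, β = 0.774

Write ν = α+β; then α = μν and Var = μ(1−μ)/(ν+1).
ν = μ(1−μ)/Var − 1 = 0.132351/0.069 − 1 = 0.9181.
α = 0.157·0.9181 = 0.144, β = 0.843·0.9181 = 0.774.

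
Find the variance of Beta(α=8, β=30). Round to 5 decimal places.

0.00426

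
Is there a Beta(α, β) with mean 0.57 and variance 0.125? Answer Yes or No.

The Beta variance bound is σ² < μ(1−μ).
Here μ(1−μ) = 0.57×0.43 = 0.2451, and 0.125 < 0.2451.

Yes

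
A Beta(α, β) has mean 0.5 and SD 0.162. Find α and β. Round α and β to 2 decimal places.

First σ² = 0.026244. Setting α = μn, β = (1−μ)n with n = α+β,
μ(1−μ)/(n+1) = 0.026244 ⇒ n+1 = 0.25/0.026244 = 9.5260 ⇒ n = 8.5260.
Hence α = 0.5×8.5260 = 4.26, β = 0.5×8.5260 = 4.26.

α = 4.26, β = 4.26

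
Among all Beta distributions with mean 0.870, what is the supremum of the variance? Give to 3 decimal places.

Var = μ(1−μ)/(α+β+1), which approaches μ(1−μ) as α+β → 0.
So the supremum is μ(1−μ) = 0.870×0.130 = 0.113.

0.113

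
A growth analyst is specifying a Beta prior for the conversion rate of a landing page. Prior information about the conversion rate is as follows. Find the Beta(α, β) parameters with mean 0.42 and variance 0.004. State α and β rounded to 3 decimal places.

Write ν = α+β; then α = μν and Var = μ(1−μ)/(ν+1).
ν = μ(1−μ)/Var − 1 = 0.2436/0.004 − 1 = 59.9000.
α = 0.42·59.9000 = 25.158, β = 0.58·59.9000 = 34.742.

α = 25.158, β = 34.742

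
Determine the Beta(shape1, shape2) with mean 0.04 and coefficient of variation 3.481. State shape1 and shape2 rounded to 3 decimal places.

σ = CV·μ = 3.481×0.04 = 0.13924, so σ² = 0.019388.
s+1 = μ(1−μ)/σ² = 0.0384/0.019388 = 1.9806, so s = shape1+shape2 = 0.9806.
shape1 = μs = 0.039, shape2 = (1−μ)s = 0.941.

shape1 = 0.039, shape2 = 0.941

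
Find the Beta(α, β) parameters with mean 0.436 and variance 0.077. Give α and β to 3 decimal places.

α = 0.956, β = 1.237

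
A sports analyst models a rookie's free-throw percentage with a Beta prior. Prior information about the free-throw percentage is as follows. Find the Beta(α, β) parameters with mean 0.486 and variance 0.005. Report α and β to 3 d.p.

α = 23.795, β = 25.166

By moment matching, α+β = μ(1−μ)/σ² − 1 = (0.486·0.514)/0.005 − 1 = 49.9608 − 1 = 48.9608.
Since α/(α+β) = μ, α = 0.486·48.9608 = 23.795 and β = 0.514·48.9608 = 25.166.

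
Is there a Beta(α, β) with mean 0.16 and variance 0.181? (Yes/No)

A Beta with mean μ has variance μ(1−μ)/(α+β+1) < μ(1−μ).
Here μ(1−μ) = 0.16×0.84 = 0.1344, and 0.181 ≥ 0.1344.

No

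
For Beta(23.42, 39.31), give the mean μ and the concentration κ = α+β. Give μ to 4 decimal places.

κ = α+β = 23.42+39.31 = 62.73; μ = α/κ = 23.42/62.73 = 0.3733.

μ = 0.3733, κ = 62.73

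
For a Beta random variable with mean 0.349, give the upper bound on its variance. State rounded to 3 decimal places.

0.227

For fixed mean μ the Beta variance is μ(1−μ)/(α+β+1), increasing as α+β decreases.
Its least upper bound (not attained) is μ(1−μ) = 0.349·0.651 = 0.227.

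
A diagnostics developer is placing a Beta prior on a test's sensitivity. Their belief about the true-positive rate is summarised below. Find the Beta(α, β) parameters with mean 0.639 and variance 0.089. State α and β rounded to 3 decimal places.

α = 1.017, β = 0.575

Let s = α+β. The Beta variance is μ(1−μ)/(s+1).
So s+1 = μ(1−μ)/σ² = (0.639×0.361)/0.089 = 0.230679/0.089 = 2.5919, giving s = 1.5919.
Then α = μs = 0.639×1.5919 = 1.017 and β = (1−μ)s = 0.361×1.5919 = 0.575.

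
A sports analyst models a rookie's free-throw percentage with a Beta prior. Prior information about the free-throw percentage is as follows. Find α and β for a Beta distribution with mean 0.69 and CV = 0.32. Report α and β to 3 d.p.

Var = (CV·μ)² = (0.32×0.69)² = 0.048753.
α+β = μ(1−μ)/Var − 1 = 0.2139/0.048753 − 1 = 3.3875.
Thus α = 0.69·3.3875 = 2.337 and β = 0.31·3.3875 = 1.050.

α = 2.337, β = 1.050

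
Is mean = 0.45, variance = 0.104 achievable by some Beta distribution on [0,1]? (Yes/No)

Yes

For any Beta, Var(X) < E[X]·(1−E[X]).
Here μ(1−μ) = 0.45×0.55 = 0.2475, and 0.104 < 0.2475.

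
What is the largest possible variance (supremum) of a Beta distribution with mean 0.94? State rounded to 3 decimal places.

For fixed mean μ the Beta variance is μ(1−μ)/(α+β+1), increasing as α+β decreases.
Its least upper bound (not attained) is μ(1−μ) = 0.94·0.06 = 0.056.

0.056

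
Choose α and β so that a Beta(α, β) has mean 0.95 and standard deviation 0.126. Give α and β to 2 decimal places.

First σ² = 0.015876. Setting α = μn, β = (1−μ)n with n = α+β,
μ(1−μ)/(n+1) = 0.015876 ⇒ n+1 = 0.0475/0.015876 = 2.9919 ⇒ n = 1.9919.
Hence α = 0.95×1.9919 = 1.89, β = 0.05×1.9919 = 0.10.

α = 1.89, β = 0.10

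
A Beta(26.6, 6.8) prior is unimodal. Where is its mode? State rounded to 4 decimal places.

0.8153

The density x^(α−1)(1−x)^(β−1) is maximised at (α−1)/(α+β−2) = 25.6/31.4 = 0.8153.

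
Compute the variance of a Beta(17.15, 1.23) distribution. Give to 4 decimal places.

0.0032

α+β = 18.38 and αβ = 21.0945, so Var = αβ/[(α+β)²(α+β+1)] = 21.0945/6547.036872 = 0.0032.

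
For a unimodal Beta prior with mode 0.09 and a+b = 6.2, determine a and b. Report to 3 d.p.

a = 1.378, b = 4.822

For a,b>1 the mode is (a−1)/(a+b−2), so a = mode·(κ−2)+1 = 0.09×4.2+1 = 1.378.
And b = (1−mode)·(κ−2)+1 = 0.91×4.2+1 = 4.822.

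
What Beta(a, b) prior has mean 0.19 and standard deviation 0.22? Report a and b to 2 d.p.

σ² = 0.22² = 0.0484.
With s = a+b, Var = μ(1−μ)/(s+1), so s+1 = (0.19×0.81)/0.0484 = 3.1798 and s = 2.1798.
a = μs = 0.41, b = (1−μ)s = 1.77.

a = 0.41, b = 1.77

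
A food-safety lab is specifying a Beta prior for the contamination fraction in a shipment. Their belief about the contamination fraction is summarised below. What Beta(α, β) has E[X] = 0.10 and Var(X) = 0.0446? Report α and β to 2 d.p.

By moment matching, α+β = μ(1−μ)/σ² − 1 = (0.10·0.90)/0.0446 − 1 = 2.0179 − 1 = 1.0179.
Since α/(α+β) = μ, α = 0.10·1.0179 = 0.10 and β = 0.90·1.0179 = 0.92.

α = 0.10, β = 0.92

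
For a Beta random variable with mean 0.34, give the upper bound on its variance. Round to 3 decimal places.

For fixed mean μ the Beta variance is μ(1−μ)/(α+β+1), increasing as α+β decreases.
Its least upper bound (not attained) is μ(1−μ) = 0.34·0.66 = 0.224.

0.224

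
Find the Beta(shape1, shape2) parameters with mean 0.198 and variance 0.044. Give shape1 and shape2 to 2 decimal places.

shape1 = 0.52, shape2 = 2.09

Write ν = shape1+shape2; then shape1 = μν and Var = μ(1−μ)/(ν+1).
ν = μ(1−μ)/Var − 1 = 0.158796/0.044 − 1 = 2.6090.
shape1 = 0.198·2.6090 = 0.52, shape2 = 0.802·2.6090 = 2.09.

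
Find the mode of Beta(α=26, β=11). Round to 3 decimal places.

With α,β > 1, mode = (α−1)/(α+β−2) = 25/35 = 0.714.

0.714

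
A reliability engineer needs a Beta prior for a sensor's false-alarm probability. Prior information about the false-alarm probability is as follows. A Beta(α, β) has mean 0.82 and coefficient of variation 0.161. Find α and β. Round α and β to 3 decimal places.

α = 6.124, β = 1.344

Var = (CV·μ)² = (0.161×0.82)² = 0.017429.
α+β = μ(1−μ)/Var − 1 = 0.1476/0.017429 − 1 = 7.4685.
Thus α = 0.82·7.4685 = 6.124 and β = 0.18·7.4685 = 1.344.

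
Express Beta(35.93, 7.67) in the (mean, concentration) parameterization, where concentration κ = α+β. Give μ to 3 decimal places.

μ = 0.824, κ = 43.60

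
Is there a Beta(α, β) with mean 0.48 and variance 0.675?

No

The Beta variance bound is σ² < μ(1−μ).
Here μ(1−μ) = 0.48×0.52 = 0.2496, and 0.675 ≥ 0.2496.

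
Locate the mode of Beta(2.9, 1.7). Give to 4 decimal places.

The density x^(α−1)(1−x)^(β−1) is maximised at (α−1)/(α+β−2) = 1.9/2.6 = 0.7308.

0.7308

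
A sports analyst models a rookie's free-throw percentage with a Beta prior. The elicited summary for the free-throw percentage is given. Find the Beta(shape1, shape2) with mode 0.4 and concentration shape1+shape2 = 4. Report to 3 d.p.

shape1 = 1.800, shape2 = 2.200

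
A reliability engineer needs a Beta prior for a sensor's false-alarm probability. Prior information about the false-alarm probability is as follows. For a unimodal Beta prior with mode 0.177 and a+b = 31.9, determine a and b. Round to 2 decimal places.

a = 6.29, b = 25.61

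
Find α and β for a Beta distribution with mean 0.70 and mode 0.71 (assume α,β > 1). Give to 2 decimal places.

With s = α+β: μ = α/s and mode = (α−1)/(s−2). Eliminating α = μs,
μs − 1 = m(s−2) ⇒ s(μ−m) = 1−2m ⇒ s = -0.42/-0.01 = 42.0000.
So α = μs = 29.40, β = (1−μ)s = 12.60.

α = 29.40, β = 12.60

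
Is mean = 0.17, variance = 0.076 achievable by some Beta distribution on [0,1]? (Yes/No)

Yes

For any Beta, Var(X) < E[X]·(1−E[X]).
Here μ(1−μ) = 0.17×0.83 = 0.1411, and 0.076 < 0.1411.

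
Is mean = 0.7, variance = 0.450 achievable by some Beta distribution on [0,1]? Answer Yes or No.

No

The Beta variance bound is σ² < μ(1−μ).
Here μ(1−μ) = 0.7×0.3 = 0.21, and 0.450 ≥ 0.21.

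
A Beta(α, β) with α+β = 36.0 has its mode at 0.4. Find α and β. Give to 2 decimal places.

For α,β>1 the mode is (α−1)/(α+β−2), so α = mode·(κ−2)+1 = 0.4×34.0+1 = 14.60.
And β = (1−mode)·(κ−2)+1 = 0.6×34.0+1 = 21.40.

α = 14.60, β = 21.40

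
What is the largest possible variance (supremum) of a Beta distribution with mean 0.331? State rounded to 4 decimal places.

Var = μ(1−μ)/(α+β+1), which approaches μ(1−μ) as α+β → 0.
So the supremum is μ(1−μ) = 0.331×0.669 = 0.2214.

0.2214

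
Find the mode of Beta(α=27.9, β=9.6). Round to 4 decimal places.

0.7577

The density x^(α−1)(1−x)^(β−1) is maximised at (α−1)/(α+β−2) = 26.9/35.5 = 0.7577.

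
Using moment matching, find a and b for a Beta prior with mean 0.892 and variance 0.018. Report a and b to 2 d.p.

a = 3.88, b = 0.47

By moment matching, a+b = μ(1−μ)/σ² − 1 = (0.892·0.108)/0.018 − 1 = 5.3520 − 1 = 4.3520.
Since a/(a+b) = μ, a = 0.892·4.3520 = 3.88 and b = 0.108·4.3520 = 0.47.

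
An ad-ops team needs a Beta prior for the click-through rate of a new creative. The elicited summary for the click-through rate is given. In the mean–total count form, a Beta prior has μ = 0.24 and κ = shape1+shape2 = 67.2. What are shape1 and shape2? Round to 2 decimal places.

shape1 = 16.13, shape2 = 51.07

Split κ in proportion μ : (1−μ): shape1 = 0.24·67.2 = 16.13, shape2 = 67.2 − 16.13 = 51.07.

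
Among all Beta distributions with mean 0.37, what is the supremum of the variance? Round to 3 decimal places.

0.233

For fixed mean μ the Beta variance is μ(1−μ)/(α+β+1), increasing as α+β decreases.
Its least upper bound (not attained) is μ(1−μ) = 0.37·0.63 = 0.233.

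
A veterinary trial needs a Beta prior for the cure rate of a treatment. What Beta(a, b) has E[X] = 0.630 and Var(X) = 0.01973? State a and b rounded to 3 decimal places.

a = 6.813, b = 4.001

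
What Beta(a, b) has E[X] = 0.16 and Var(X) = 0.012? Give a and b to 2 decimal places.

By moment matching, a+b = μ(1−μ)/σ² − 1 = (0.16·0.84)/0.012 − 1 = 11.2000 − 1 = 10.2000.
Since a/(a+b) = μ, a = 0.16·10.2000 = 1.63 and b = 0.84·10.2000 = 8.57.

a = 1.63, b = 8.57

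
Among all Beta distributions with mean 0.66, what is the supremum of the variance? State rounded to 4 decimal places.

0.2244

For fixed mean μ the Beta variance is μ(1−μ)/(α+β+1), increasing as α+β decreases.
Its least upper bound (not attained) is μ(1−μ) = 0.66·0.34 = 0.2244.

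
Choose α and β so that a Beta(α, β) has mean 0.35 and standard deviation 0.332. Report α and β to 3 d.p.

First σ² = 0.110224. Setting α = μn, β = (1−μ)n with n = α+β,
μ(1−μ)/(n+1) = 0.110224 ⇒ n+1 = 0.2275/0.110224 = 2.0640 ⇒ n = 1.0640.
Hence α = 0.35×1.0640 = 0.372, β = 0.65×1.0640 = 0.692.

α = 0.372, β = 0.692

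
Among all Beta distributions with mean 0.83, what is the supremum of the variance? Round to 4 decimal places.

For fixed mean μ the Beta variance is μ(1−μ)/(α+β+1), increasing as α+β decreases.
Its least upper bound (not attained) is μ(1−μ) = 0.83·0.17 = 0.1411.

0.1411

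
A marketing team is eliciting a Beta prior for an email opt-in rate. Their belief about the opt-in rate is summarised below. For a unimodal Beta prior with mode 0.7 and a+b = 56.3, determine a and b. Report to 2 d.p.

Since the density peak of Beta(a,b) is at (a−1)/(a+b−2),
a = 1 + 0.7(56.3−2) = 39.01 and b = 56.3 − 39.01 = 17.29.

a = 39.01, b = 17.29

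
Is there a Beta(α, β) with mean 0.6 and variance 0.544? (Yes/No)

No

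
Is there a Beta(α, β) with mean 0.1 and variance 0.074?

A Beta with mean μ has variance μ(1−μ)/(α+β+1) < μ(1−μ).
Here μ(1−μ) = 0.1×0.9 = 0.09, and 0.074 < 0.09.

Yes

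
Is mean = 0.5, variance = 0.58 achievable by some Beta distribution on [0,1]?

No

For any Beta, Var(X) < E[X]·(1−E[X]).
Here μ(1−μ) = 0.5×0.5 = 0.25, and 0.58 ≥ 0.25.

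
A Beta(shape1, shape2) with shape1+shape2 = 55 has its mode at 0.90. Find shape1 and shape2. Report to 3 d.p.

Since the density peak of Beta(shape1,shape2) is at (shape1−1)/(shape1+shape2−2),
shape1 = 1 + 0.90(55−2) = 48.700 and shape2 = 55 − 48.700 = 6.300.

shape1 = 48.700, shape2 = 6.300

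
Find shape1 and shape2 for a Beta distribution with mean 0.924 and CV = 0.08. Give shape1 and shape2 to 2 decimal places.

σ = CV·μ = 0.08×0.924 = 0.07392, so σ² = 0.005464.
s+1 = μ(1−μ)/σ² = 0.070224/0.005464 = 12.8517, so s = shape1+shape2 = 11.8517.
shape1 = μs = 10.95, shape2 = (1−μ)s = 0.90.

shape1 = 10.95, shape2 = 0.90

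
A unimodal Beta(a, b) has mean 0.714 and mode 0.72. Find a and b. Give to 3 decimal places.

a = 52.360, b = 20.973

Let s = a+b. Mean gives a = μs = 0.714s; mode gives (a−1)/(s−2) = 0.72.
Substituting: 0.714s − 1 = 0.72(s−2) = 0.72s − 1.44, so -0.006s = -0.44 and s = 73.3333.
Then a = 0.714×73.3333 = 52.360 and b = s−a = 20.973.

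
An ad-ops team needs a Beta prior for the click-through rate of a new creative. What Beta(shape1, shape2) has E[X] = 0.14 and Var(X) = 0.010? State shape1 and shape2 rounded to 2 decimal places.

shape1 = 1.55, shape2 = 9.49

Let s = shape1+shape2. The Beta variance is μ(1−μ)/(s+1).
So s+1 = μ(1−μ)/σ² = (0.14×0.86)/0.010 = 0.1204/0.010 = 12.0400, giving s = 11.0400.
Then shape1 = μs = 0.14×11.0400 = 1.55 and shape2 = (1−μ)s = 0.86×11.0400 = 9.49.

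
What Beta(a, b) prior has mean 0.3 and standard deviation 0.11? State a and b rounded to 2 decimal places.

Variance = 0.11² = 0.0121. The moment-matching identity a+b = μ(1−μ)/Var − 1 gives
a+b = 0.21/0.0121 − 1 = 16.3554, so a = μ·16.3554 = 4.91 and b = (1−μ)·16.3554 = 11.45.

a = 4.91, b = 11.45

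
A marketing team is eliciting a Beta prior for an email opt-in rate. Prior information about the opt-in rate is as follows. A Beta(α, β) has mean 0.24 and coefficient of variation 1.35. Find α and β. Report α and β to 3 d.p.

α = 0.177, β = 0.561

σ = CV·μ = 1.35×0.24 = 0.32400, so σ² = 0.104976.
s+1 = μ(1−μ)/σ² = 0.1824/0.104976 = 1.7375, so s = α+β = 0.7375.
α = μs = 0.177, β = (1−μ)s = 0.561.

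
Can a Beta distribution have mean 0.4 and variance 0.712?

For any Beta, Var(X) < E[X]·(1−E[X]).
Here μ(1−μ) = 0.4×0.6 = 0.24, and 0.712 ≥ 0.24.

No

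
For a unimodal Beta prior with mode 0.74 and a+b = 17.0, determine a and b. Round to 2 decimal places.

Since the density peak of Beta(a,b) is at (a−1)/(a+b−2),
a = 1 + 0.74(17.0−2) = 12.10 and b = 17.0 − 12.10 = 4.90.

a = 12.10, b = 4.90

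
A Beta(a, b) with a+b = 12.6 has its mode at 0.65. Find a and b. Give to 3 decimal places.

a = 7.890, b = 4.710

Mode = (a−1)/(κ−2) with κ = a+b, so a−1 = 0.65·10.6 = 6.890.
a = 7.890; b = κ − a = 4.710.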